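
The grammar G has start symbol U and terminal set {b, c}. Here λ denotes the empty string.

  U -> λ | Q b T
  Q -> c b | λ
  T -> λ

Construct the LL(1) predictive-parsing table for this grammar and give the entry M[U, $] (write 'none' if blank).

U -> λ

FIRST(Q): from Q->c b we get {c}; from Q->λ we get {λ}. So FIRST(Q) = {λ, c}.
FIRST(T): from T->λ we get {λ}. So FIRST(T) = {λ}.
FIRST(U): from U->λ we get {λ}; from U->Q b T we get {b, c}. So FIRST(U) = {λ, b, c}.
FOLLOW(U) includes $ since U is the start symbol.
FOLLOW(U): U appears on no right-hand side. Thus FOLLOW(U) = {$}.
For U -> λ: FIRST(λ) = {λ}, so it goes in M[U, t] for t ∈ {}; since λ ∈ FIRST, also for every t ∈ FOLLOW(U) = {$}.
For U -> Q b T: FIRST(Q b T) = {b, c}, so it goes in M[U, t] for t ∈ {b, c}.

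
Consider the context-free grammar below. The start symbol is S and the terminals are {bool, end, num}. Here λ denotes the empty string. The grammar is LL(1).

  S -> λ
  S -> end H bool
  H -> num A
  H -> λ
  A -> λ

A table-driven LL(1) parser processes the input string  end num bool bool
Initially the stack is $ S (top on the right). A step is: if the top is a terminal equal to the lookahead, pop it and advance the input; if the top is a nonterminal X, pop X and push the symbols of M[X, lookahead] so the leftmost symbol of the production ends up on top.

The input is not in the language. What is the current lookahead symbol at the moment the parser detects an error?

bool

     Stack         Input                Action
  1  $ S           end num bool bool $  expand S -> end H bool
  2  $ bool H end  end num bool bool $  match end
  3  $ bool H      num bool bool $      expand H -> num A
  4  $ bool A num  num bool bool $      match num
  5  $ bool A      bool bool $          expand A -> λ
  6  $ bool        bool bool $          match bool
  7  $             bool $               error: stack empty but input remains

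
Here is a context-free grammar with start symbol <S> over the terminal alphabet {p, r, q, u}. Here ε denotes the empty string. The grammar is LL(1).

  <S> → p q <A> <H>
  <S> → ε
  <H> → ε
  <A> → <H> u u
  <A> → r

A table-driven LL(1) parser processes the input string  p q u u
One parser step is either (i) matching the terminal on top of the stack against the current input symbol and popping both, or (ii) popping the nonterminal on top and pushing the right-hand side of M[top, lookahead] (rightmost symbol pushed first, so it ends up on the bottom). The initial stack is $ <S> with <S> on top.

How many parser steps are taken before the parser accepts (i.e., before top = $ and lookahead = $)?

step 1: stack=$ <S>  input=p q u u $  — expand <S> → p q <A> <H>
step 2: stack=$ <H> <A> q p  input=p q u u $  — match p
step 3: stack=$ <H> <A> q  input=q u u $  — match q
step 4: stack=$ <H> <A>  input=u u $  — expand <A> → <H> u u
step 5: stack=$ <H> u u <H>  input=u u $  — expand <H> → ε
step 6: stack=$ <H> u u  input=u u $  — match u
step 7: stack=$ <H> u  input=u $  — match u
step 8: stack=$ <H>  input=$  — expand <H> → ε
Accept reached after 8 steps.

8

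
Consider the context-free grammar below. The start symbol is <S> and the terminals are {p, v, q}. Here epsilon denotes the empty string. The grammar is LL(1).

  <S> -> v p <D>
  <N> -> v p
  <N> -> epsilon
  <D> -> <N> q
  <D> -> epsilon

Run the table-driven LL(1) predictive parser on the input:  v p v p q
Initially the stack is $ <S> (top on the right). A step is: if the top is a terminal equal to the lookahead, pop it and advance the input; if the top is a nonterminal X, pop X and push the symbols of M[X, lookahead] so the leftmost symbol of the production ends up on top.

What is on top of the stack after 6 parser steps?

p

     Stack      Input        Action
  1  $ <S>      v p v p q $  expand <S> -> v p <D>
  2  $ <D> p v  v p v p q $  match v
  3  $ <D> p    p v p q $    match p
  4  $ <D>      v p q $      expand <D> -> <N> q
  5  $ q <N>    v p q $      expand <N> -> v p
  6  $ q p v    v p q $      match v
Stack after step 6: $ q p (top = p).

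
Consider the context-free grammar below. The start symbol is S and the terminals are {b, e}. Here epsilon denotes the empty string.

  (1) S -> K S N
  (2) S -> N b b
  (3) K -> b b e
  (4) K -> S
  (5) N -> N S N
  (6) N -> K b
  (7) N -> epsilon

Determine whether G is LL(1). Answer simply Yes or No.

No

FIRST(S) = {b}
FIRST(K) = {b}
FIRST(N) = {epsilon, b}
FOLLOW(S) = {$, b}
FOLLOW(K) = {b}
FOLLOW(N) = {$, b}
Cell M[K, b] receives both K -> b b e and K -> S — the grammar is not LL(1).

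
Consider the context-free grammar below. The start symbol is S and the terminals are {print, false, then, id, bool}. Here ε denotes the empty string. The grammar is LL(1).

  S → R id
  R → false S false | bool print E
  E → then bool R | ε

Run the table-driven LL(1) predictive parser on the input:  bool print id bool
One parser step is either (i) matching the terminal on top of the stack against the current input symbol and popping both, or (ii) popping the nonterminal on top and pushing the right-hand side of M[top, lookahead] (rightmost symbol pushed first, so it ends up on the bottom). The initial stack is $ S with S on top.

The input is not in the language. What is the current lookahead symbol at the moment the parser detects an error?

bool

step 1: stack=$ S  input=bool print id bool $  — expand S → R id
step 2: stack=$ id R  input=bool print id bool $  — expand R → bool print E
step 3: stack=$ id E print bool  input=bool print id bool $  — match bool
step 4: stack=$ id E print  input=print id bool $  — match print
step 5: stack=$ id E  input=id bool $  — expand E → ε
step 6: stack=$ id  input=id bool $  — match id
step 7: stack=$  input=bool $  — error: stack empty but input remains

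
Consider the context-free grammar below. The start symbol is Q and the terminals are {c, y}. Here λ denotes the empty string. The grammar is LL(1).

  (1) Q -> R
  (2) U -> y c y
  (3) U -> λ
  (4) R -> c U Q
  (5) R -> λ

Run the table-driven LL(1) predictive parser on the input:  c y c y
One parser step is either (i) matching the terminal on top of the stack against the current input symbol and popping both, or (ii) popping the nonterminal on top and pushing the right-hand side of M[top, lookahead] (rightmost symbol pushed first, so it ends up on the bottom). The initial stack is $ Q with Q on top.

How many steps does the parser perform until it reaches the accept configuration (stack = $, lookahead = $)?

9

     Stack      Input      Action
  1  $ Q        c y c y $  expand Q -> R
  2  $ R        c y c y $  expand R -> c U Q
  3  $ Q U c    c y c y $  match c
  4  $ Q U      y c y $    expand U -> y c y
  5  $ Q y c y  y c y $    match y
  6  $ Q y c    c y $      match c
  7  $ Q y      y $        match y
  8  $ Q        $          expand Q -> R
  9  $ R        $          expand R -> λ
Accept reached after 9 steps.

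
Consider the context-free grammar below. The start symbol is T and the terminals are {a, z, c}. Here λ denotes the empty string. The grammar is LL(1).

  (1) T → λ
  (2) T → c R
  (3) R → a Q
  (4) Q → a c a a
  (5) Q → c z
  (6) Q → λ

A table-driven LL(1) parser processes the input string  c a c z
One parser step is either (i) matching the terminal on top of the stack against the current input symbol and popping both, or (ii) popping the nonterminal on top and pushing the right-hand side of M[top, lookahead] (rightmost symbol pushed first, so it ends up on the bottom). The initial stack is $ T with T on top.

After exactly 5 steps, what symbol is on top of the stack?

step 1: stack=$ T  input=c a c z $  — expand T → c R
step 2: stack=$ R c  input=c a c z $  — match c
step 3: stack=$ R  input=a c z $  — expand R → a Q
step 4: stack=$ Q a  input=a c z $  — match a
step 5: stack=$ Q  input=c z $  — expand Q → c z
Stack after step 5: $ z c (top = c).

c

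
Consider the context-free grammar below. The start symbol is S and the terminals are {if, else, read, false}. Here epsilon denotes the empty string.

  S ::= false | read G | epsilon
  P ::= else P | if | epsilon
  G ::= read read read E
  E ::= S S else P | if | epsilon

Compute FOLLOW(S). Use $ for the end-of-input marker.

FIRST(S) = {epsilon, false, read}
FIRST(P) = {epsilon, else, if}
FIRST(G) = {read}
FIRST(E) = {epsilon, else, false, if, read}  (via S S else P)
FOLLOW(S) includes $ since S is the start symbol.
FOLLOW(S): in E::=S S else P (occurrence 1), S is followed by S else P with FIRST {else, false, read}; in E::=S S else P (occurrence 2), S is followed by else P with FIRST {else}. Thus FOLLOW(S) = {$, else, false, read}.
FOLLOW(G): in S::=read G, the suffix after G is empty, so FOLLOW(G) ⊇ FOLLOW(S) = {$, else, false, read}. Thus FOLLOW(G) = {$, else, false, read}.
FOLLOW(E): in G::=read read read E, the suffix after E is empty, so FOLLOW(E) ⊇ FOLLOW(G) = {$, else, false, read}. Thus FOLLOW(E) = {$, else, false, read}.
FOLLOW(P): in P::=else P, the suffix after P is empty (adds nothing new); in E::=S S else P, the suffix after P is empty, so FOLLOW(P) ⊇ FOLLOW(E) = {$, else, false, read}. Thus FOLLOW(P) = {$, else, false, read}.

{$, else, false, read}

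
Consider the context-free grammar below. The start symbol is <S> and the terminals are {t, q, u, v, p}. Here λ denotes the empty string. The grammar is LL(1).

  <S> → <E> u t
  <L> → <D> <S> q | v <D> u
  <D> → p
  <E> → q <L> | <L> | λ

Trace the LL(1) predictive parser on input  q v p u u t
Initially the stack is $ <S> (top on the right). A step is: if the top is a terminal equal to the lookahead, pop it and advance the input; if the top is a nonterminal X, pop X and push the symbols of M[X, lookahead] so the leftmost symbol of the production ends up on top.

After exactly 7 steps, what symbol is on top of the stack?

u

     Stack          Input          Action
  1  $ <S>          q v p u u t $  expand <S> → <E> u t
  2  $ t u <E>      q v p u u t $  expand <E> → q <L>
  3  $ t u <L> q    q v p u u t $  match q
  4  $ t u <L>      v p u u t $    expand <L> → v <D> u
  5  $ t u u <D> v  v p u u t $    match v
  6  $ t u u <D>    p u u t $      expand <D> → p
  7  $ t u u p      p u u t $      match p
Stack after step 7: $ t u u (top = u).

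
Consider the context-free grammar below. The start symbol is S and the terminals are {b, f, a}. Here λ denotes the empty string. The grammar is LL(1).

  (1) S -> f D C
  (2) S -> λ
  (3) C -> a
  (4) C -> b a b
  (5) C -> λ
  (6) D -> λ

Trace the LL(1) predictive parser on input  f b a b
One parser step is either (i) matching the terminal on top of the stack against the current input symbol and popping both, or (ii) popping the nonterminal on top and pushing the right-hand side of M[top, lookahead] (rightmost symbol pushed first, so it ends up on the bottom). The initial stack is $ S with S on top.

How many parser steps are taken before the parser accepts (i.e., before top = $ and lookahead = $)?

7

     Stack    Input      Action
  1  $ S      f b a b $  expand S -> f D C
  2  $ C D f  f b a b $  match f
  3  $ C D    b a b $    expand D -> λ
  4  $ C      b a b $    expand C -> b a b
  5  $ b a b  b a b $    match b
  6  $ b a    a b $      match a
  7  $ b      b $        match b
Accept reached after 7 steps.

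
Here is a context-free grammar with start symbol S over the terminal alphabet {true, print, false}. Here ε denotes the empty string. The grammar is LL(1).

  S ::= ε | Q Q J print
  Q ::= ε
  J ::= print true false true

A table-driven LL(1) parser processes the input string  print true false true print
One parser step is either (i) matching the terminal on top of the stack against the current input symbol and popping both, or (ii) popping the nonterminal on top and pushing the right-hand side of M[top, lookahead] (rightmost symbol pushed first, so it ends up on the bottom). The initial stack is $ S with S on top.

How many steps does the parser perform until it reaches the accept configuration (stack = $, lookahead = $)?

     Stack                          Input                          Action
  1  $ S                            print true false true print $  expand S ::= Q Q J print
  2  $ print J Q Q                  print true false true print $  expand Q ::= ε
  3  $ print J Q                    print true false true print $  expand Q ::= ε
  4  $ print J                      print true false true print $  expand J ::= print true false true
  5  $ print true false true print  print true false true print $  match print
  6  $ print true false true        true false true print $        match true
  7  $ print true false             false true print $             match false
  8  $ print true                   true print $                   match true
  9  $ print                        print $                        match print
Accept reached after 9 steps.

9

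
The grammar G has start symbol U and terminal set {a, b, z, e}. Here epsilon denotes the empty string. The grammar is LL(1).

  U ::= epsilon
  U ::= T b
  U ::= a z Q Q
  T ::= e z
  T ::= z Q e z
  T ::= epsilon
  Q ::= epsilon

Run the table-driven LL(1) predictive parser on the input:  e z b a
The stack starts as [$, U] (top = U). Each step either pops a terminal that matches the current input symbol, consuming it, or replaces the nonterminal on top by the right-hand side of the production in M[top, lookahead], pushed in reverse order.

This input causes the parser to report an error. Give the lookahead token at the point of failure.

a

     Stack    Input      Action
  1  $ U      e z b a $  expand U ::= T b
  2  $ b T    e z b a $  expand T ::= e z
  3  $ b z e  e z b a $  match e
  4  $ b z    z b a $    match z
  5  $ b      b a $      match b
  6  $        a $        error: stack empty but input remains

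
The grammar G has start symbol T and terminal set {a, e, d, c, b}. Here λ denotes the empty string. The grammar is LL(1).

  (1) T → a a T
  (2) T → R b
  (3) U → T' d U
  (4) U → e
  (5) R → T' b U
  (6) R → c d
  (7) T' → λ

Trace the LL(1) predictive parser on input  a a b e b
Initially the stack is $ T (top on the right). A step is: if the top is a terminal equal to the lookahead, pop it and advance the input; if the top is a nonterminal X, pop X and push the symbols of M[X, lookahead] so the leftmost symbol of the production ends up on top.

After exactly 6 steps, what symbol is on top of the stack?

     Stack       Input        Action
  1  $ T         a a b e b $  expand T → a a T
  2  $ T a a     a a b e b $  match a
  3  $ T a       a b e b $    match a
  4  $ T         b e b $      expand T → R b
  5  $ b R       b e b $      expand R → T' b U
  6  $ b U b T'  b e b $      expand T' → λ
Stack after step 6: $ b U b (top = b).

b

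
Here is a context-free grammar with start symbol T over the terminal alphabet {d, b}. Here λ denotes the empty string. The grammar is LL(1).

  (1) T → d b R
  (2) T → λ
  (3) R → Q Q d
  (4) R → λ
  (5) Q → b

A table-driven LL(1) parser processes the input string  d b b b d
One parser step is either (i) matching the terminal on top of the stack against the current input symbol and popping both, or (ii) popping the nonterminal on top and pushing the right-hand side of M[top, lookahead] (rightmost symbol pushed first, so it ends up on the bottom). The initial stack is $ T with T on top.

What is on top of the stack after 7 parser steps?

step 1: stack=$ T  input=d b b b d $  — expand T → d b R
step 2: stack=$ R b d  input=d b b b d $  — match d
step 3: stack=$ R b  input=b b b d $  — match b
step 4: stack=$ R  input=b b d $  — expand R → Q Q d
step 5: stack=$ d Q Q  input=b b d $  — expand Q → b
step 6: stack=$ d Q b  input=b b d $  — match b
step 7: stack=$ d Q  input=b d $  — expand Q → b
Stack after step 7: $ d b (top = b).

b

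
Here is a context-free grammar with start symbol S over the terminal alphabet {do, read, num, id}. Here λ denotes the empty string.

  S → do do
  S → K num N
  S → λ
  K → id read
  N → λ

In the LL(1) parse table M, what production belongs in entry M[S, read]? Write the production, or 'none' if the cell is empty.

FIRST(K) = {id}
FIRST(N) = {λ}
FIRST(S) = {λ, do, id}  (via K num N)
FOLLOW(S) includes $ since S is the start symbol.
FOLLOW(S): S appears on no right-hand side. Thus FOLLOW(S) = {$}.
For S → do do: FIRST(do do) = {do}, so it goes in M[S, t] for t ∈ {do}.
For S → K num N: FIRST(K num N) = {id}, so it goes in M[S, t] for t ∈ {id}.
For S → λ: FIRST(λ) = {λ}, so it goes in M[S, t] for t ∈ {}; since λ ∈ FIRST, also for every t ∈ FOLLOW(S) = {$}.
None of these place a production in M[S, read].

none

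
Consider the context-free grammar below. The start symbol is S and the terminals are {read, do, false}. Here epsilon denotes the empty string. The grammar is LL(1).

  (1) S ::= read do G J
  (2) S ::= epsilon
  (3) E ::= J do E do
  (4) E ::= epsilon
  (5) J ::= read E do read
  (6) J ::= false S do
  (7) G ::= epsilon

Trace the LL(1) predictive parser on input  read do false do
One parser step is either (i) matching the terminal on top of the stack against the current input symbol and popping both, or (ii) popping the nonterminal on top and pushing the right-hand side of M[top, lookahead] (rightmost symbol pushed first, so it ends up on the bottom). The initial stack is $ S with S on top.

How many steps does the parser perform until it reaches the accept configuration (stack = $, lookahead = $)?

step 1: stack=$ S  input=read do false do $  — expand S ::= read do G J
step 2: stack=$ J G do read  input=read do false do $  — match read
step 3: stack=$ J G do  input=do false do $  — match do
step 4: stack=$ J G  input=false do $  — expand G ::= epsilon
step 5: stack=$ J  input=false do $  — expand J ::= false S do
step 6: stack=$ do S false  input=false do $  — match false
step 7: stack=$ do S  input=do $  — expand S ::= epsilon
step 8: stack=$ do  input=do $  — match do
Accept reached after 8 steps.

8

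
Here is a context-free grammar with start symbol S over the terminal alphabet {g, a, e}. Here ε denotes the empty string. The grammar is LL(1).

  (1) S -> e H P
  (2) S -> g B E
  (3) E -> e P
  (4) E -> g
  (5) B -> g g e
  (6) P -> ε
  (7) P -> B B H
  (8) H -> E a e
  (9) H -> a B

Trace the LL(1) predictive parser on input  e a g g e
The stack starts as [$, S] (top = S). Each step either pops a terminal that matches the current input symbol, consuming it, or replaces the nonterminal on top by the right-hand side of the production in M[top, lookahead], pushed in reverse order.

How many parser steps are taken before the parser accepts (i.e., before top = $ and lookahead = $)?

9

step 1: stack=$ S  input=e a g g e $  — expand S -> e H P
step 2: stack=$ P H e  input=e a g g e $  — match e
step 3: stack=$ P H  input=a g g e $  — expand H -> a B
step 4: stack=$ P B a  input=a g g e $  — match a
step 5: stack=$ P B  input=g g e $  — expand B -> g g e
step 6: stack=$ P e g g  input=g g e $  — match g
step 7: stack=$ P e g  input=g e $  — match g
step 8: stack=$ P e  input=e $  — match e
step 9: stack=$ P  input=$  — expand P -> ε
Accept reached after 9 steps.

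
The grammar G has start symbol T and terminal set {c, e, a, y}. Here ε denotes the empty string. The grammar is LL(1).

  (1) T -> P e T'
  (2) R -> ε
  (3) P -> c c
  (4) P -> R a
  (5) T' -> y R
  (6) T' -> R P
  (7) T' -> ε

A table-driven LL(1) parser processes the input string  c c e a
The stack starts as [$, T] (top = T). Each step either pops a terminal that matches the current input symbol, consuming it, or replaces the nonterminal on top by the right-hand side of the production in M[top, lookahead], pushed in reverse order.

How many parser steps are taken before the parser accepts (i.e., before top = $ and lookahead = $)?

step 1: stack=$ T  input=c c e a $  — expand T -> P e T'
step 2: stack=$ T' e P  input=c c e a $  — expand P -> c c
step 3: stack=$ T' e c c  input=c c e a $  — match c
step 4: stack=$ T' e c  input=c e a $  — match c
step 5: stack=$ T' e  input=e a $  — match e
step 6: stack=$ T'  input=a $  — expand T' -> R P
step 7: stack=$ P R  input=a $  — expand R -> ε
step 8: stack=$ P  input=a $  — expand P -> R a
step 9: stack=$ a R  input=a $  — expand R -> ε
step 10: stack=$ a  input=a $  — match a
Accept reached after 10 steps.

10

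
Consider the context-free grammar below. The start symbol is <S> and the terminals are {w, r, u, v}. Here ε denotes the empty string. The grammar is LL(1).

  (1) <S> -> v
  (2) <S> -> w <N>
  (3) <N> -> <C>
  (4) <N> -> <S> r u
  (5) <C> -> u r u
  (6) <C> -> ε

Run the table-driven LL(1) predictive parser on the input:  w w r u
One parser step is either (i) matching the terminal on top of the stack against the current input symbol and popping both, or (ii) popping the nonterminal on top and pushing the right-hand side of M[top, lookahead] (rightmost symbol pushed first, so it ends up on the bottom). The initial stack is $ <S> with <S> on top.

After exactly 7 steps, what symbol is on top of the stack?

r

     Stack        Input      Action
  1  $ <S>        w w r u $  expand <S> -> w <N>
  2  $ <N> w      w w r u $  match w
  3  $ <N>        w r u $    expand <N> -> <S> r u
  4  $ u r <S>    w r u $    expand <S> -> w <N>
  5  $ u r <N> w  w r u $    match w
  6  $ u r <N>    r u $      expand <N> -> <C>
  7  $ u r <C>    r u $      expand <C> -> ε
Stack after step 7: $ u r (top = r).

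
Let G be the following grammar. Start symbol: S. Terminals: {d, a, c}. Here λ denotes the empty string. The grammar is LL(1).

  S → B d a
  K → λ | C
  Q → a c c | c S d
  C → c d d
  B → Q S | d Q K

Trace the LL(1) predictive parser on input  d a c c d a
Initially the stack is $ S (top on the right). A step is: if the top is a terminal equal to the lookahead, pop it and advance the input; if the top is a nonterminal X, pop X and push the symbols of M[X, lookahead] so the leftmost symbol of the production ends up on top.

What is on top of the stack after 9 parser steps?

step 1: stack=$ S  input=d a c c d a $  — expand S → B d a
step 2: stack=$ a d B  input=d a c c d a $  — expand B → d Q K
step 3: stack=$ a d K Q d  input=d a c c d a $  — match d
step 4: stack=$ a d K Q  input=a c c d a $  — expand Q → a c c
step 5: stack=$ a d K c c a  input=a c c d a $  — match a
step 6: stack=$ a d K c c  input=c c d a $  — match c
step 7: stack=$ a d K c  input=c d a $  — match c
step 8: stack=$ a d K  input=d a $  — expand K → λ
step 9: stack=$ a d  input=d a $  — match d
Stack after step 9: $ a (top = a).

a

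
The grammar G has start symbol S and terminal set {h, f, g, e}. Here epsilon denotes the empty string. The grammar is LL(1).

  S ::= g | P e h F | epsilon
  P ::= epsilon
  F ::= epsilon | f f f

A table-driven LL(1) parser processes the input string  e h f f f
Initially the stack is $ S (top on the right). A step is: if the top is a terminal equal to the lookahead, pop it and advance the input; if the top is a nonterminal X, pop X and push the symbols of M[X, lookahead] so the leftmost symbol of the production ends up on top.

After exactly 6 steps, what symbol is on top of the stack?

f

step 1: stack=$ S  input=e h f f f $  — expand S ::= P e h F
step 2: stack=$ F h e P  input=e h f f f $  — expand P ::= epsilon
step 3: stack=$ F h e  input=e h f f f $  — match e
step 4: stack=$ F h  input=h f f f $  — match h
step 5: stack=$ F  input=f f f $  — expand F ::= f f f
step 6: stack=$ f f f  input=f f f $  — match f
Stack after step 6: $ f f (top = f).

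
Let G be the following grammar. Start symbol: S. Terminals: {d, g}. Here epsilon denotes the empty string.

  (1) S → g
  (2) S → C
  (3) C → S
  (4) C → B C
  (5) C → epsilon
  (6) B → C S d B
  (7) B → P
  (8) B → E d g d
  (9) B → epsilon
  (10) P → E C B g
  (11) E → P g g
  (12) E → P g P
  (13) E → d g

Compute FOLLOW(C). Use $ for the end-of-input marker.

{$, d, g}

FIRST(S): from S→g we get {g}; from S→C we get {epsilon, d, g}. So FIRST(S) = {epsilon, d, g}.
FIRST(C): from C→S we get {epsilon, d, g}; from C→B C we get {epsilon, d, g}; from C→epsilon we get {epsilon}. So FIRST(C) = {epsilon, d, g}.
FIRST(B): from B→C S d B we get {d, g}; from B→P we get {d}; from B→E d g d we get {d}; from B→epsilon we get {epsilon}. So FIRST(B) = {epsilon, d, g}.
FIRST(P): from P→E C B g we get {d}. So FIRST(P) = {d}.
FIRST(E): from E→P g g we get {d}; from E→P g P we get {d}; from E→d g we get {d}. So FIRST(E) = {d}.
FOLLOW(S) includes $ since S is the start symbol.
FOLLOW(E): in B→E d g d, E is followed by d g d with FIRST {d}; in P→E C B g, E is followed by C B g with FIRST {d, g}. Thus FOLLOW(E) = {d, g}.
FOLLOW(S): in C→S, the suffix after S is empty, so FOLLOW(S) ⊇ FOLLOW(C) = {$, d, g}; in B→C S d B, S is followed by d B with FIRST {d}. Thus FOLLOW(S) = {$, d, g}.
FOLLOW(C): in S→C, the suffix after C is empty, so FOLLOW(C) ⊇ FOLLOW(S) = {$, d, g}; in C→B C, the suffix after C is empty (adds nothing new); in B→C S d B, C is followed by S d B with FIRST {d, g}; in P→E C B g, C is followed by B g with FIRST {d, g}. Thus FOLLOW(C) = {$, d, g}.
FOLLOW(B): in C→B C, B is followed by C with FIRST {epsilon, d, g}; in C→B C, the suffix after B is nullable, so FOLLOW(B) ⊇ FOLLOW(C) = {$, d, g}; in B→C S d B, the suffix after B is empty (adds nothing new); in P→E C B g, B is followed by g with FIRST {g}. Thus FOLLOW(B) = {$, d, g}.
FOLLOW(P): in B→P, the suffix after P is empty, so FOLLOW(P) ⊇ FOLLOW(B) = {$, d, g}; in E→P g g, P is followed by g g with FIRST {g}; in E→P g P (occurrence 1), P is followed by g P with FIRST {g}; in E→P g P (occurrence 2), the suffix after P is empty, so FOLLOW(P) ⊇ FOLLOW(E) = {d, g}. Thus FOLLOW(P) = {$, d, g}.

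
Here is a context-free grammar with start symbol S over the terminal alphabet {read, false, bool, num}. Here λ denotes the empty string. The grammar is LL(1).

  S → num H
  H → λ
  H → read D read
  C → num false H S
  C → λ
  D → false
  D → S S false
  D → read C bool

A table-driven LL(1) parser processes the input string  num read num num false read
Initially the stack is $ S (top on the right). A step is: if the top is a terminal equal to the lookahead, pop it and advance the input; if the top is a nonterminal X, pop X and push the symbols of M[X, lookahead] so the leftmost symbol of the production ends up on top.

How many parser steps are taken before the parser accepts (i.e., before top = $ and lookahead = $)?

step 1: stack=$ S  input=num read num num false read $  — expand S → num H
step 2: stack=$ H num  input=num read num num false read $  — match num
step 3: stack=$ H  input=read num num false read $  — expand H → read D read
step 4: stack=$ read D read  input=read num num false read $  — match read
step 5: stack=$ read D  input=num num false read $  — expand D → S S false
step 6: stack=$ read false S S  input=num num false read $  — expand S → num H
step 7: stack=$ read false S H num  input=num num false read $  — match num
step 8: stack=$ read false S H  input=num false read $  — expand H → λ
step 9: stack=$ read false S  input=num false read $  — expand S → num H
step 10: stack=$ read false H num  input=num false read $  — match num
step 11: stack=$ read false H  input=false read $  — expand H → λ
step 12: stack=$ read false  input=false read $  — match false
step 13: stack=$ read  input=read $  — match read
Accept reached after 13 steps.

13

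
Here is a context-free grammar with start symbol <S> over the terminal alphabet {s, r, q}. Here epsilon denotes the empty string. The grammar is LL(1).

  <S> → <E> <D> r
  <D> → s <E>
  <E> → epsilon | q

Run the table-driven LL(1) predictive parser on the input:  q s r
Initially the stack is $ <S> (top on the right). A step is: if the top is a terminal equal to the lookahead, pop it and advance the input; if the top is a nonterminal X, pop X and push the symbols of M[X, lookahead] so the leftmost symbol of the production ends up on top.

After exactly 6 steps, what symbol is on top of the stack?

r

step 1: stack=$ <S>  input=q s r $  — expand <S> → <E> <D> r
step 2: stack=$ r <D> <E>  input=q s r $  — expand <E> → q
step 3: stack=$ r <D> q  input=q s r $  — match q
step 4: stack=$ r <D>  input=s r $  — expand <D> → s <E>
step 5: stack=$ r <E> s  input=s r $  — match s
step 6: stack=$ r <E>  input=r $  — expand <E> → epsilon
Stack after step 6: $ r (top = r).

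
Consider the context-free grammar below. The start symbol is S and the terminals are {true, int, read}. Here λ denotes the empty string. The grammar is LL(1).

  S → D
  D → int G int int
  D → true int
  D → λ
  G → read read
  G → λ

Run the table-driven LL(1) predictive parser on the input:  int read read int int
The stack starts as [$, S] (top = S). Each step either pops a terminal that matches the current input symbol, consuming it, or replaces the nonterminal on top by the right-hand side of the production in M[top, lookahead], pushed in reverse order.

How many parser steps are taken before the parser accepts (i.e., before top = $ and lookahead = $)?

8

step 1: stack=$ S  input=int read read int int $  — expand S → D
step 2: stack=$ D  input=int read read int int $  — expand D → int G int int
step 3: stack=$ int int G int  input=int read read int int $  — match int
step 4: stack=$ int int G  input=read read int int $  — expand G → read read
step 5: stack=$ int int read read  input=read read int int $  — match read
step 6: stack=$ int int read  input=read int int $  — match read
step 7: stack=$ int int  input=int int $  — match int
step 8: stack=$ int  input=int $  — match int
Accept reached after 8 steps.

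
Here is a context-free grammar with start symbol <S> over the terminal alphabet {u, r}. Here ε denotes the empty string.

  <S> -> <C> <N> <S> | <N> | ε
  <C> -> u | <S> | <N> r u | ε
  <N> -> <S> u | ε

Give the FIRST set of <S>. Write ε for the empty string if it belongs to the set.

{ε, r, u}

FIRST(<S>): from <S>-><C> <N> <S> we get {ε, r, u}; from <S>-><N> we get {ε, r, u}; from <S>->ε we get {ε}. So FIRST(<S>) = {ε, r, u}.
FIRST(<N>): from <N>-><S> u we get {r, u}; from <N>->ε we get {ε}. So FIRST(<N>) = {ε, r, u}.
FIRST(<C>): from <C>->u we get {u}; from <C>-><S> we get {ε, r, u}; from <C>-><N> r u we get {r, u}; from <C>->ε we get {ε}. So FIRST(<C>) = {ε, r, u}.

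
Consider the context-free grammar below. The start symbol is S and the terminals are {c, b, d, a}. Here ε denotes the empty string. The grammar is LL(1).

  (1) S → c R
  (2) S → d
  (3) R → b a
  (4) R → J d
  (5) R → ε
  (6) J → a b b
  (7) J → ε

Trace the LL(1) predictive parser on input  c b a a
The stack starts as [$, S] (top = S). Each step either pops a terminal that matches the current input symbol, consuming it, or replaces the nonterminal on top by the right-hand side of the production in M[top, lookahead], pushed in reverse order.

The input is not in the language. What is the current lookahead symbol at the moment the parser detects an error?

a

step 1: stack=$ S  input=c b a a $  — expand S → c R
step 2: stack=$ R c  input=c b a a $  — match c
step 3: stack=$ R  input=b a a $  — expand R → b a
step 4: stack=$ a b  input=b a a $  — match b
step 5: stack=$ a  input=a a $  — match a
step 6: stack=$  input=a $  — error: stack empty but input remains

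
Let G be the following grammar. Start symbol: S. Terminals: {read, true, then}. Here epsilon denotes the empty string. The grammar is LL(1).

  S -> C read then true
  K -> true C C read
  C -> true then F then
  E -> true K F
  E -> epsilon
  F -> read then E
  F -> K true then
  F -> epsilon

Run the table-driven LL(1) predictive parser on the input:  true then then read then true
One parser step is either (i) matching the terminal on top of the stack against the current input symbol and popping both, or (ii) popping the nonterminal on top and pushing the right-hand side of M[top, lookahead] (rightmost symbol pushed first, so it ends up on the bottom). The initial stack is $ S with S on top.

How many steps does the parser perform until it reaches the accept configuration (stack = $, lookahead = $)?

step 1: stack=$ S  input=true then then read then true $  — expand S -> C read then true
step 2: stack=$ true then read C  input=true then then read then true $  — expand C -> true then F then
step 3: stack=$ true then read then F then true  input=true then then read then true $  — match true
step 4: stack=$ true then read then F then  input=then then read then true $  — match then
step 5: stack=$ true then read then F  input=then read then true $  — expand F -> epsilon
step 6: stack=$ true then read then  input=then read then true $  — match then
step 7: stack=$ true then read  input=read then true $  — match read
step 8: stack=$ true then  input=then true $  — match then
step 9: stack=$ true  input=true $  — match true
Accept reached after 9 steps.

9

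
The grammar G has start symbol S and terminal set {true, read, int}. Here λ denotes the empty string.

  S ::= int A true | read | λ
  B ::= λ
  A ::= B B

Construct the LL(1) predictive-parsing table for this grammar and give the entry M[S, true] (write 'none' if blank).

FIRST(S): from S::=int A true we get {int}; from S::=read we get {read}; from S::=λ we get {λ}. So FIRST(S) = {λ, int, read}.
FIRST(B): from B::=λ we get {λ}. So FIRST(B) = {λ}.
FIRST(A): from A::=B B we get {λ}. So FIRST(A) = {λ}.
FOLLOW(S) includes $ since S is the start symbol.
FOLLOW(S): S appears on no right-hand side. Thus FOLLOW(S) = {$}.
For S ::= int A true: FIRST(int A true) = {int}, so it goes in M[S, t] for t ∈ {int}.
For S ::= read: FIRST(read) = {read}, so it goes in M[S, t] for t ∈ {read}.
For S ::= λ: FIRST(λ) = {λ}, so it goes in M[S, t] for t ∈ {}; since λ ∈ FIRST, also for every t ∈ FOLLOW(S) = {$}.
None of these place a production in M[S, true].

none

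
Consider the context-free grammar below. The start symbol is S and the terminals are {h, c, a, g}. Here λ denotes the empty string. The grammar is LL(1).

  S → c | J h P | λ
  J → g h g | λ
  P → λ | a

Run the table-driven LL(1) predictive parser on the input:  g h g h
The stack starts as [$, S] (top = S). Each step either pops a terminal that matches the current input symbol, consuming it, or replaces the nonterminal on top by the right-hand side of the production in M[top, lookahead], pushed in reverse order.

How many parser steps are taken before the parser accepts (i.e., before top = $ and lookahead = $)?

7

step 1: stack=$ S  input=g h g h $  — expand S → J h P
step 2: stack=$ P h J  input=g h g h $  — expand J → g h g
step 3: stack=$ P h g h g  input=g h g h $  — match g
step 4: stack=$ P h g h  input=h g h $  — match h
step 5: stack=$ P h g  input=g h $  — match g
step 6: stack=$ P h  input=h $  — match h
step 7: stack=$ P  input=$  — expand P → λ
Accept reached after 7 steps.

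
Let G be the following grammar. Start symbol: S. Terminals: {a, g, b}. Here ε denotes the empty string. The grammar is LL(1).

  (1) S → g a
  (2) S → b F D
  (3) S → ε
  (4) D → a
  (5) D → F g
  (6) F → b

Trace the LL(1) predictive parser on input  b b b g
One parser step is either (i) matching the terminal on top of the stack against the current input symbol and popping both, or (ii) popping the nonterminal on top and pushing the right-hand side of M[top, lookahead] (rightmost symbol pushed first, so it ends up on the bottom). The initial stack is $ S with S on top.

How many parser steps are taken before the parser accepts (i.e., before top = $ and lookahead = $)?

     Stack    Input      Action
  1  $ S      b b b g $  expand S → b F D
  2  $ D F b  b b b g $  match b
  3  $ D F    b b g $    expand F → b
  4  $ D b    b b g $    match b
  5  $ D      b g $      expand D → F g
  6  $ g F    b g $      expand F → b
  7  $ g b    b g $      match b
  8  $ g      g $        match g
Accept reached after 8 steps.

8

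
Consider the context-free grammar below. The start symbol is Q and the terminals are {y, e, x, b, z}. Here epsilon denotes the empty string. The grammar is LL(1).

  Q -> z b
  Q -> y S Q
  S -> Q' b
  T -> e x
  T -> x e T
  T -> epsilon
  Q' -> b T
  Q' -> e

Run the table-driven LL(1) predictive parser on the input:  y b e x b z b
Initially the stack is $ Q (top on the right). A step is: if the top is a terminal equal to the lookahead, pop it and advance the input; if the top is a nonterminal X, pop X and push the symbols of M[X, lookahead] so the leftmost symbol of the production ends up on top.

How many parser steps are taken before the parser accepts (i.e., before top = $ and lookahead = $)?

12

step 1: stack=$ Q  input=y b e x b z b $  — expand Q -> y S Q
step 2: stack=$ Q S y  input=y b e x b z b $  — match y
step 3: stack=$ Q S  input=b e x b z b $  — expand S -> Q' b
step 4: stack=$ Q b Q'  input=b e x b z b $  — expand Q' -> b T
step 5: stack=$ Q b T b  input=b e x b z b $  — match b
step 6: stack=$ Q b T  input=e x b z b $  — expand T -> e x
step 7: stack=$ Q b x e  input=e x b z b $  — match e
step 8: stack=$ Q b x  input=x b z b $  — match x
step 9: stack=$ Q b  input=b z b $  — match b
step 10: stack=$ Q  input=z b $  — expand Q -> z b
step 11: stack=$ b z  input=z b $  — match z
step 12: stack=$ b  input=b $  — match b
Accept reached after 12 steps.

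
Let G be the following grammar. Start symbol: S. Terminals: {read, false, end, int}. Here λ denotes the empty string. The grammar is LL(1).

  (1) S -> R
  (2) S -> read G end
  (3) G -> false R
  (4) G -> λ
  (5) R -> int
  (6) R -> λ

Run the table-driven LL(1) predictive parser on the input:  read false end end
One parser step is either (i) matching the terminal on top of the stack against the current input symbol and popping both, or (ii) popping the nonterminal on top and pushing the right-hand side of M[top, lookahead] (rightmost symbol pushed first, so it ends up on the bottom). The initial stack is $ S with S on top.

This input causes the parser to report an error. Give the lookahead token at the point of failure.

end

     Stack          Input                 Action
  1  $ S            read false end end $  expand S -> read G end
  2  $ end G read   read false end end $  match read
  3  $ end G        false end end $       expand G -> false R
  4  $ end R false  false end end $       match false
  5  $ end R        end end $             expand R -> λ
  6  $ end          end end $             match end
  7  $              end $                 error: stack empty but input remains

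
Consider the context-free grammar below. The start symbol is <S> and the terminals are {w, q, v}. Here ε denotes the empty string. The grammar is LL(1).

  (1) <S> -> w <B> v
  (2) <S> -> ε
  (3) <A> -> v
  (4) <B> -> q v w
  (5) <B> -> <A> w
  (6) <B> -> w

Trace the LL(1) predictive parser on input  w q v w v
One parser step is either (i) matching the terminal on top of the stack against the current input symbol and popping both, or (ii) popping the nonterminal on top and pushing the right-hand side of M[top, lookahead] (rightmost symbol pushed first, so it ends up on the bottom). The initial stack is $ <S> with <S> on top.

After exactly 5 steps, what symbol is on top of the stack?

w

     Stack      Input        Action
  1  $ <S>      w q v w v $  expand <S> -> w <B> v
  2  $ v <B> w  w q v w v $  match w
  3  $ v <B>    q v w v $    expand <B> -> q v w
  4  $ v w v q  q v w v $    match q
  5  $ v w v    v w v $      match v
Stack after step 5: $ v w (top = w).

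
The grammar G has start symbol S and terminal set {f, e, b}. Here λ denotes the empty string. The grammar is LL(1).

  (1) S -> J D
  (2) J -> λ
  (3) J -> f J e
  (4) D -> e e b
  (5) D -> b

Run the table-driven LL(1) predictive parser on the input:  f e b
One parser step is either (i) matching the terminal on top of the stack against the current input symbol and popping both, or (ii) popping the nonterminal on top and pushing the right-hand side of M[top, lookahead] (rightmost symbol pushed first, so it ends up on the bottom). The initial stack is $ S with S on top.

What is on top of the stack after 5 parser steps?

D

step 1: stack=$ S  input=f e b $  — expand S -> J D
step 2: stack=$ D J  input=f e b $  — expand J -> f J e
step 3: stack=$ D e J f  input=f e b $  — match f
step 4: stack=$ D e J  input=e b $  — expand J -> λ
step 5: stack=$ D e  input=e b $  — match e
Stack after step 5: $ D (top = D).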